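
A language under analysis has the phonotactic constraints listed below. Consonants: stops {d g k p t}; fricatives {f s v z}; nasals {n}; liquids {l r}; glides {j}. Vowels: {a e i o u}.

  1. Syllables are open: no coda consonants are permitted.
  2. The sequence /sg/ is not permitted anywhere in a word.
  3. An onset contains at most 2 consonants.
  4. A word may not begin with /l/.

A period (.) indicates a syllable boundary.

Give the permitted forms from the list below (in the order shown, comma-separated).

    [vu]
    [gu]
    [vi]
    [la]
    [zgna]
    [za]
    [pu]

[vu] — σ1 onset /v/, coda /∅/ ok → permitted
[gu] — σ1 onset /g/, coda /∅/ ok → permitted
[vi] — σ1 onset /v/, coda /∅/ ok → permitted
[la] — violates constraint 4: word begins with /l/ → not permitted
[zgna] — violates constraint 3: syllable 1 onset /zgn/ has 3 consonants (> 2) → not permitted
[za] — σ1 onset /z/, coda /∅/ ok → permitted
[pu] — σ1 onset /p/, coda /∅/ ok → permitted

[vu], [gu], [vi], [za], [pu]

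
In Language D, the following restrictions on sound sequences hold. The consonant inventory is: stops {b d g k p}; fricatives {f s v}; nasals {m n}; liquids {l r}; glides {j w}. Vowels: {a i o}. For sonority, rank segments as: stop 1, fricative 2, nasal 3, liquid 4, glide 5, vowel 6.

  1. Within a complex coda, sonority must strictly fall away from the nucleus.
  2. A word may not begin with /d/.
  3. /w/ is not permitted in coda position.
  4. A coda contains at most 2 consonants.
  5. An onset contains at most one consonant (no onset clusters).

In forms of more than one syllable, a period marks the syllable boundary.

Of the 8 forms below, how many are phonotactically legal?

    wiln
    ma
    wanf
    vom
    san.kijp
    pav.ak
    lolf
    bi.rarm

wiln — σ1 onset /w/, coda /ln/ (4→3 falls) ok → phonotactically legal
ma — σ1 onset /m/, coda /∅/ ok → phonotactically legal
wanf — σ1 onset /w/, coda /nf/ (3→2 falls) ok → phonotactically legal
vom — σ1 onset /v/, coda /m/ ok → phonotactically legal
san.kijp — σ1 onset /s/, coda /n/ ok; σ2 onset /k/, coda /jp/ (5→1 falls) ok → phonotactically legal
pav.ak — σ1 onset /p/, coda /v/ ok; σ2 onset /∅/, coda /k/ ok → phonotactically legal
lolf — σ1 onset /l/, coda /lf/ (4→2 falls) ok → phonotactically legal
bi.rarm — σ1 onset /b/, coda /∅/ ok; σ2 onset /r/, coda /rm/ (4→3 falls) ok → phonotactically legal
Phonotactically legal: wiln, ma, wanf, vom, san.kijp, pav.ak, lolf, bi.rarm → 8.

8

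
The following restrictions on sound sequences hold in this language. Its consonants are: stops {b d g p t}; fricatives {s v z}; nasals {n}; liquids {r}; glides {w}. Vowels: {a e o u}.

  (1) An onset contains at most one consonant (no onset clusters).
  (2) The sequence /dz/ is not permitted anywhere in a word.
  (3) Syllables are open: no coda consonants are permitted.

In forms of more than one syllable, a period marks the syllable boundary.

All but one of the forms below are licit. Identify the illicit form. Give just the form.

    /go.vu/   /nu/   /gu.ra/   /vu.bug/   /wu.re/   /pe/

/vu.bug/

/go.vu/ — σ1 onset /g/, coda /∅/ ok; σ2 onset /v/, coda /∅/ ok → licit
/nu/ — σ1 onset /n/, coda /∅/ ok → licit
/gu.ra/ — σ1 onset /g/, coda /∅/ ok; σ2 onset /r/, coda /∅/ ok → licit
/vu.bug/ — violates constraint 3: syllable 2 coda /g/ has 1 consonant (> 0) → illicit
/wu.re/ — σ1 onset /w/, coda /∅/ ok; σ2 onset /r/, coda /∅/ ok → licit
/pe/ — σ1 onset /p/, coda /∅/ ok → licit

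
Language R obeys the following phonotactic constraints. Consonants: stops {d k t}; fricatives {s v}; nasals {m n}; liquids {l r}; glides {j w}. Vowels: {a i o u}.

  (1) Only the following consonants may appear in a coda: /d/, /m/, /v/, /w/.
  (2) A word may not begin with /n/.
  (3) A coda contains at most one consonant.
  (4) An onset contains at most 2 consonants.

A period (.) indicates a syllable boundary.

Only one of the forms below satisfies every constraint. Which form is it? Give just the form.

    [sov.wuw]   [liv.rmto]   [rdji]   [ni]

[sov.wuw] — σ1 onset /s/, coda /v/ ok; σ2 onset /w/, coda /w/ ok → well-formed
[liv.rmto] — violates constraint 4: syllable 2 onset /rmt/ has 3 consonants (> 2) → ill-formed
[rdji] — violates constraint 4: syllable 1 onset /rdj/ has 3 consonants (> 2) → ill-formed
[ni] — violates constraint 2: word begins with /n/ → ill-formed

[sov.wuw]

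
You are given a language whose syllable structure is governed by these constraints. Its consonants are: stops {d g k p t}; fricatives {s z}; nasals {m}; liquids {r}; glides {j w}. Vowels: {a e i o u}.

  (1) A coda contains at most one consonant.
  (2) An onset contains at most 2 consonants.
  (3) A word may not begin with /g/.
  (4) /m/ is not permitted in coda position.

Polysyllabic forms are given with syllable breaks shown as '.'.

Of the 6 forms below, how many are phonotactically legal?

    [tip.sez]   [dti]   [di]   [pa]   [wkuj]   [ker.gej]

[tip.sez] — σ1 onset /t/, coda /p/ ok; σ2 onset /s/, coda /z/ ok → phonotactically legal
[dti] — σ1 onset /dt/ (2C), coda /∅/ ok → phonotactically legal
[di] — σ1 onset /d/, coda /∅/ ok → phonotactically legal
[pa] — σ1 onset /p/, coda /∅/ ok → phonotactically legal
[wkuj] — σ1 onset /wk/ (2C), coda /j/ ok → phonotactically legal
[ker.gej] — σ1 onset /k/, coda /r/ ok; σ2 onset /g/, coda /j/ ok → phonotactically legal
Phonotactically legal: [tip.sez], [dti], [di], [pa], [wkuj], [ker.gej] → 6.

6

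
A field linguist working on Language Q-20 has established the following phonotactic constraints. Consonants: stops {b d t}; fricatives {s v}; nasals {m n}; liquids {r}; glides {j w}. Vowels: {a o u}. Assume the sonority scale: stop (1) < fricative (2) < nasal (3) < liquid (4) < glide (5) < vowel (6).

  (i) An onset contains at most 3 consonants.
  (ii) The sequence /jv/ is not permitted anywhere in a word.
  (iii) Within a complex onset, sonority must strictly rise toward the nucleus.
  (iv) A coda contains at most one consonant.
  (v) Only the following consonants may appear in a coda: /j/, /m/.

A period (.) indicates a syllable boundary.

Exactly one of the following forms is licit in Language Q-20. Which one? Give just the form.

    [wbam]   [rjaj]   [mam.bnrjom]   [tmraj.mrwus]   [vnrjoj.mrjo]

[rjaj]

[wbam] — violates constraint (iii): syllable 1 onset /wb/: /w/ (glide, 5) → /b/ (stop, 1) does not rise → illicit
[rjaj] — σ1 onset /rj/ (4→5 rises), coda /j/ ok → licit
[mam.bnrjom] — violates constraint (i): syllable 2 onset /bnrj/ has 4 consonants (> 3) → illicit
[tmraj.mrwus] — violates constraint (v): syllable 2 coda contains /s/, which is not a licensed coda consonant → illicit
[vnrjoj.mrjo] — violates constraint (i): syllable 1 onset /vnrj/ has 4 consonants (> 3) → illicit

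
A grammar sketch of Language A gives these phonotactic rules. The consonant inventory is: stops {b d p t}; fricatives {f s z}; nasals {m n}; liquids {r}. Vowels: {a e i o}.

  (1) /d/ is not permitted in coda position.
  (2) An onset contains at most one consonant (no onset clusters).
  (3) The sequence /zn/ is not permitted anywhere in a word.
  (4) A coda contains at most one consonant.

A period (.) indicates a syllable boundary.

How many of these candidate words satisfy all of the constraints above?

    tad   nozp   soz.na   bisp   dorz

0

tad — violates constraint 1: syllable 1 coda contains /d/ → phonotactically illegal
nozp — violates constraint 4: syllable 1 coda /zp/ has 2 consonants (> 1) → phonotactically illegal
soz.na — violates constraint 3: contains banned sequence /zn/ → phonotactically illegal
bisp — violates constraint 4: syllable 1 coda /sp/ has 2 consonants (> 1) → phonotactically illegal
dorz — violates constraint 4: syllable 1 coda /rz/ has 2 consonants (> 1) → phonotactically illegal
No form is phonotactically legal → 0.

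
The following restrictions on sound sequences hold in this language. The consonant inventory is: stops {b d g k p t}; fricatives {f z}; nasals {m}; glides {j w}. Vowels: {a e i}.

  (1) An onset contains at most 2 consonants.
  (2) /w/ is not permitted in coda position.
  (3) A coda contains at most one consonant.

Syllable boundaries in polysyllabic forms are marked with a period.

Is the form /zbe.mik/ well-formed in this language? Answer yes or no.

yes

/zbe.mik/ — σ1 onset /zb/ (2C), coda /∅/ ok; σ2 onset /m/, coda /k/ ok → well-formed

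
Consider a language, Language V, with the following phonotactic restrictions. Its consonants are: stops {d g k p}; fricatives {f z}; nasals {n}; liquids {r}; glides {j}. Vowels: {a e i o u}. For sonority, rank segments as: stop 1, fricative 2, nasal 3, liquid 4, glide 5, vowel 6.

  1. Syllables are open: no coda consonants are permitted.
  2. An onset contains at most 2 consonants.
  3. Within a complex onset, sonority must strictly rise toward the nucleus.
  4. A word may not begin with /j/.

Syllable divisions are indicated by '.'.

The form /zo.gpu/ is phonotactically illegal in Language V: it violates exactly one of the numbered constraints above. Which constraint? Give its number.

/zo.gpu/: syllable 2 onset /gp/: /g/ (stop, 1) → /p/ (stop, 1) does not rise.
This is a violation of constraint 3: "Within a complex onset, sonority must strictly rise toward the nucleus."
The remaining constraints (1, 2, 4) are satisfied.

3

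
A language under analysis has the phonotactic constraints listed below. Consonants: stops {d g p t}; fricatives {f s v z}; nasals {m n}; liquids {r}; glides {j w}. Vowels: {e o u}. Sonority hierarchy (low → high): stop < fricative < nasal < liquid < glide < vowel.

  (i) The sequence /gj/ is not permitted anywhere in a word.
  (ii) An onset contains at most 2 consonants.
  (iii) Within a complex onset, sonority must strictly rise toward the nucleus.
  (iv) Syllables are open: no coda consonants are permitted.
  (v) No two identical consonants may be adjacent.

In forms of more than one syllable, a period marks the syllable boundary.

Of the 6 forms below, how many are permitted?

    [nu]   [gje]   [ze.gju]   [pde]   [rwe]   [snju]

[nu] — σ1 onset /n/, coda /∅/ ok → permitted
[gje] — violates constraint (i): contains banned sequence /gj/ → not permitted
[ze.gju] — violates constraint (i): contains banned sequence /gj/ → not permitted
[pde] — violates constraint (iii): syllable 1 onset /pd/: /p/ (stop, 1) → /d/ (stop, 1) does not rise → not permitted
[rwe] — σ1 onset /rw/ (4→5 rises), coda /∅/ ok → permitted
[snju] — violates constraint (ii): syllable 1 onset /snj/ has 3 consonants (> 2) → not permitted
Permitted: [nu], [rwe] → 2.

2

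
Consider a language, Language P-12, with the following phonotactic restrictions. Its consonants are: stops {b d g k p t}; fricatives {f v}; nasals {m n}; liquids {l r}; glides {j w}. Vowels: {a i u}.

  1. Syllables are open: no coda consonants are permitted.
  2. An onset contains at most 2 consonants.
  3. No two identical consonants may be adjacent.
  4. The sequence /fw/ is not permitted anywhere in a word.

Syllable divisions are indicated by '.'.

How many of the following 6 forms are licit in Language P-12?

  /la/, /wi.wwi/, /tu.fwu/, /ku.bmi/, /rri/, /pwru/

/la/ — σ1 onset /l/, coda /∅/ ok → licit
/wi.wwi/ — violates constraint 3: adjacent identical consonants /ww/ → illicit
/tu.fwu/ — violates constraint 4: contains banned sequence /fw/ → illicit
/ku.bmi/ — σ1 onset /k/, coda /∅/ ok; σ2 onset /bm/ (2C), coda /∅/ ok → licit
/rri/ — violates constraint 3: adjacent identical consonants /rr/ → illicit
/pwru/ — violates constraint 2: syllable 1 onset /pwr/ has 3 consonants (> 2) → illicit
Licit: /la/, /ku.bmi/ → 2.

2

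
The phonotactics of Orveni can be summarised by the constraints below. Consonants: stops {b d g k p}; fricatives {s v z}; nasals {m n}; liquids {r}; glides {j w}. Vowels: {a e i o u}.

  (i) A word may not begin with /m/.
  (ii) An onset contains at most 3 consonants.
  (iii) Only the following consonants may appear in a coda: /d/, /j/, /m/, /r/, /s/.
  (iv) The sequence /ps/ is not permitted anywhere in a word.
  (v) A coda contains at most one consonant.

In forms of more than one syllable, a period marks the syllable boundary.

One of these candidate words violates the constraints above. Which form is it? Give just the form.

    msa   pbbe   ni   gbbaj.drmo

msa

msa — violates constraint (i): word begins with /m/ → illicit
pbbe — σ1 onset /pbb/ (3C), coda /∅/ ok → licit
ni — σ1 onset /n/, coda /∅/ ok → licit
gbbaj.drmo — σ1 onset /gbb/ (3C), coda /j/ ok; σ2 onset /drm/ (3C), coda /∅/ ok → licit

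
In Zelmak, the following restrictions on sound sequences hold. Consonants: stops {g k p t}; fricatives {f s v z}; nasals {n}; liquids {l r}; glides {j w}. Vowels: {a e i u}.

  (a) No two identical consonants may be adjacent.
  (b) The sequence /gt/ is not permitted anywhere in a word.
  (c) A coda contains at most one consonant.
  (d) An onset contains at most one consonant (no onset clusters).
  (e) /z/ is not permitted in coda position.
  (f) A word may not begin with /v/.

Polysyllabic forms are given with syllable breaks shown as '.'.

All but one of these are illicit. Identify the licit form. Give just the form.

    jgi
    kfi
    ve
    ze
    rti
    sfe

ze

jgi — violates constraint (d): syllable 1 onset /jg/ has 2 consonants (> 1) → illicit
kfi — violates constraint (d): syllable 1 onset /kf/ has 2 consonants (> 1) → illicit
ve — violates constraint (f): word begins with /v/ → illicit
ze — σ1 onset /z/, coda /∅/ ok → licit
rti — violates constraint (d): syllable 1 onset /rt/ has 2 consonants (> 1) → illicit
sfe — violates constraint (d): syllable 1 onset /sf/ has 2 consonants (> 1) → illicit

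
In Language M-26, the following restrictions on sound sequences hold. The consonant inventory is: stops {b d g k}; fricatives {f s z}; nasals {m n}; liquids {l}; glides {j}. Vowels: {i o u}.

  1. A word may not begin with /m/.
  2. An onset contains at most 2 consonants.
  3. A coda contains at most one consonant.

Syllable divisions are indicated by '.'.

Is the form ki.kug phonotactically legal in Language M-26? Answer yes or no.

ki.kug — σ1 onset /k/, coda /∅/ ok; σ2 onset /k/, coda /g/ ok → phonotactically legal

yes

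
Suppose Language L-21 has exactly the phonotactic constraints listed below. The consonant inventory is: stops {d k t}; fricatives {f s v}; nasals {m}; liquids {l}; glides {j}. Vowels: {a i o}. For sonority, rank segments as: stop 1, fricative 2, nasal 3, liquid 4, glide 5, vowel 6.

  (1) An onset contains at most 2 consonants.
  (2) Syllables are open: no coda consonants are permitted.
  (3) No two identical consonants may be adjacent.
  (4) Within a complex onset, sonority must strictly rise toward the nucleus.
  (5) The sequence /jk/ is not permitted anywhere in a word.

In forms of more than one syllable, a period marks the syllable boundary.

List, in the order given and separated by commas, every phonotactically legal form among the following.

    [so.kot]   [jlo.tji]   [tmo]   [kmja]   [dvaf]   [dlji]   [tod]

[so.kot] — violates constraint 2: syllable 2 coda /t/ has 1 consonant (> 0) → phonotactically illegal
[jlo.tji] — violates constraint 4: syllable 1 onset /jl/: /j/ (glide, 5) → /l/ (liquid, 4) does not rise → phonotactically illegal
[tmo] — σ1 onset /tm/ (1→3 rises), coda /∅/ ok → phonotactically legal
[kmja] — violates constraint 1: syllable 1 onset /kmj/ has 3 consonants (> 2) → phonotactically illegal
[dvaf] — violates constraint 2: syllable 1 coda /f/ has 1 consonant (> 0) → phonotactically illegal
[dlji] — violates constraint 1: syllable 1 onset /dlj/ has 3 consonants (> 2) → phonotactically illegal
[tod] — violates constraint 2: syllable 1 coda /d/ has 1 consonant (> 0) → phonotactically illegal

[tmo]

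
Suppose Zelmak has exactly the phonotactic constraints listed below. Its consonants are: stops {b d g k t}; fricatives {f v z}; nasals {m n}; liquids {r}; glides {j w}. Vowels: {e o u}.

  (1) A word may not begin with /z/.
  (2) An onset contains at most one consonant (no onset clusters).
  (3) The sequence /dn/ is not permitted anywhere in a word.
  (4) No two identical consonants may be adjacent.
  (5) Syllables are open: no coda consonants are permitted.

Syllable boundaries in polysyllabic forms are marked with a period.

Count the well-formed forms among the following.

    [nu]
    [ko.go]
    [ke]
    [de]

4

[nu] — σ1 onset /n/, coda /∅/ ok → well-formed
[ko.go] — σ1 onset /k/, coda /∅/ ok; σ2 onset /g/, coda /∅/ ok → well-formed
[ke] — σ1 onset /k/, coda /∅/ ok → well-formed
[de] — σ1 onset /d/, coda /∅/ ok → well-formed
Well-formed: [nu], [ko.go], [ke], [de] → 4.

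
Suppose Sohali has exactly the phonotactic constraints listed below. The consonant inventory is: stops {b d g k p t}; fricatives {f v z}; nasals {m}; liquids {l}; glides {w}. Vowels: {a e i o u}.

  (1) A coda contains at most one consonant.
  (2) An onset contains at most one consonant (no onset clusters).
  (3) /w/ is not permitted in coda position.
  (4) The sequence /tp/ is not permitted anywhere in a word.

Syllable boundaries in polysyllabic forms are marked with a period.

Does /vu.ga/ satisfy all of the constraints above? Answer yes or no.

yes

/vu.ga/ — σ1 onset /v/, coda /∅/ ok; σ2 onset /g/, coda /∅/ ok → phonotactically legal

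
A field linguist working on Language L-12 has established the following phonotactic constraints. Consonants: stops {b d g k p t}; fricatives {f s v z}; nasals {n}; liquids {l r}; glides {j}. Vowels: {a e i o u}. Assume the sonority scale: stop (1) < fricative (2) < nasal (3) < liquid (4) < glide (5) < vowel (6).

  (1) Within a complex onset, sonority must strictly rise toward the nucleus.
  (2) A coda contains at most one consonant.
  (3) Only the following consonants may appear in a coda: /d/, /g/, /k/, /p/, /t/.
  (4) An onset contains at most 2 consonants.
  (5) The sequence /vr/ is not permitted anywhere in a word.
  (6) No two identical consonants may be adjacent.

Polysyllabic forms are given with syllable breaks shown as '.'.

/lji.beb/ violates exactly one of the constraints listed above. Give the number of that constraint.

3

/lji.beb/: syllable 2 coda contains /b/, which is not a licensed coda consonant.
This is a violation of constraint 3: "Only the following consonants may appear in a coda: /d/, /g/, /k/, /p/, /t/."
The remaining constraints (1, 2, 4, 5, 6) are satisfied.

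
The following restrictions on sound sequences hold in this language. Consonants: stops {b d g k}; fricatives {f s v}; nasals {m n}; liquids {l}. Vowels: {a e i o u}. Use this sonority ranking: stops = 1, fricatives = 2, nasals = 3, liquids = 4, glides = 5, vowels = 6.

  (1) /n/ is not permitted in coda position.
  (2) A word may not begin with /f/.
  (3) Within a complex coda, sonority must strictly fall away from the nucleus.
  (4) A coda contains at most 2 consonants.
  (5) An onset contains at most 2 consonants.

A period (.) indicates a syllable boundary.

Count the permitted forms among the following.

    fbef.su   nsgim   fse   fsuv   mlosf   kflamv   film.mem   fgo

fbef.su — violates constraint 2: word begins with /f/ → not permitted
nsgim — violates constraint 5: syllable 1 onset /nsg/ has 3 consonants (> 2) → not permitted
fse — violates constraint 2: word begins with /f/ → not permitted
fsuv — violates constraint 2: word begins with /f/ → not permitted
mlosf — violates constraint 3: syllable 1 coda /sf/: /s/ (fricative, 2) → /f/ (fricative, 2) does not fall → not permitted
kflamv — violates constraint 5: syllable 1 onset /kfl/ has 3 consonants (> 2) → not permitted
film.mem — violates constraint 2: word begins with /f/ → not permitted
fgo — violates constraint 2: word begins with /f/ → not permitted
No form is permitted → 0.

0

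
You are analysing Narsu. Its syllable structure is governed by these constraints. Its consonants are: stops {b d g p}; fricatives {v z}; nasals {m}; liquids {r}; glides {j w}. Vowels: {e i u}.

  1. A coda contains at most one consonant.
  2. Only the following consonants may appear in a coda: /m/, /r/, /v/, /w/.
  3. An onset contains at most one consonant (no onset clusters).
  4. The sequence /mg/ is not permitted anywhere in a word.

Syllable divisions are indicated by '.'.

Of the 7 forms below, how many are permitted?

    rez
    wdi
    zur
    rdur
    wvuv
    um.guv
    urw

1

rez — violates constraint 2: syllable 1 coda contains /z/, which is not a licensed coda consonant → not permitted
wdi — violates constraint 3: syllable 1 onset /wd/ has 2 consonants (> 1) → not permitted
zur — σ1 onset /z/, coda /r/ ok → permitted
rdur — violates constraint 3: syllable 1 onset /rd/ has 2 consonants (> 1) → not permitted
wvuv — violates constraint 3: syllable 1 onset /wv/ has 2 consonants (> 1) → not permitted
um.guv — violates constraint 4: contains banned sequence /mg/ → not permitted
urw — violates constraint 1: syllable 1 coda /rw/ has 2 consonants (> 1) → not permitted
Permitted: zur → 1.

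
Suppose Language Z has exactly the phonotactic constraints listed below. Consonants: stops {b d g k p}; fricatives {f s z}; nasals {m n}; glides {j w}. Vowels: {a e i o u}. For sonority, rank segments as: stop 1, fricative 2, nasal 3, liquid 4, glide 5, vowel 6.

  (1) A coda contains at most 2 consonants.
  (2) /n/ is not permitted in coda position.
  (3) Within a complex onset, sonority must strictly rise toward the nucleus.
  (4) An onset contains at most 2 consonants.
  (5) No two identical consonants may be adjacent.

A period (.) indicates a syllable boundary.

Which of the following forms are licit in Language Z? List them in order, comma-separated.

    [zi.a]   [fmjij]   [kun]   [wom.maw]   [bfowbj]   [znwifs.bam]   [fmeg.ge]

[zi.a]

[zi.a] — σ1 onset /z/, coda /∅/ ok; σ2 onset /∅/, coda /∅/ ok → licit
[fmjij] — violates constraint 4: syllable 1 onset /fmj/ has 3 consonants (> 2) → illicit
[kun] — violates constraint 2: syllable 1 coda contains /n/ → illicit
[wom.maw] — violates constraint 5: adjacent identical consonants /mm/ → illicit
[bfowbj] — violates constraint 1: syllable 1 coda /wbj/ has 3 consonants (> 2) → illicit
[znwifs.bam] — violates constraint 4: syllable 1 onset /znw/ has 3 consonants (> 2) → illicit
[fmeg.ge] — violates constraint 5: adjacent identical consonants /gg/ → illicit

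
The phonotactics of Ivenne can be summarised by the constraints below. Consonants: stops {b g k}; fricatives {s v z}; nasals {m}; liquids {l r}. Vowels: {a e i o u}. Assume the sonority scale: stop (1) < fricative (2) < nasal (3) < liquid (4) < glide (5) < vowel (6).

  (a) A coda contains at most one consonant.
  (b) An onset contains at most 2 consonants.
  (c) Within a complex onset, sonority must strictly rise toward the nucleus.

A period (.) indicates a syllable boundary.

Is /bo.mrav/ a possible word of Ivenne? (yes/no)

yes

/bo.mrav/ — σ1 onset /b/, coda /∅/ ok; σ2 onset /mr/ (3→4 rises), coda /v/ ok → licit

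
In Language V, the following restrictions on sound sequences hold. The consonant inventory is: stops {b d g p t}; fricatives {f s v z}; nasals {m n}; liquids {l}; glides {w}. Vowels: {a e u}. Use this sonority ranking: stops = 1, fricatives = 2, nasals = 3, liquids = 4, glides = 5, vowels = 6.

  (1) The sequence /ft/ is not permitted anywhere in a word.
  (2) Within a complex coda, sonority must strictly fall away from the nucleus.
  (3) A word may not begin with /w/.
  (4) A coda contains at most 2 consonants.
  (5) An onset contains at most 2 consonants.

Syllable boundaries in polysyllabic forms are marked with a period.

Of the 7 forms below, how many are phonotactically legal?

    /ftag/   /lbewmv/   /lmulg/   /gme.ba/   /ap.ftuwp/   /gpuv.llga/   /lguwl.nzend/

/ftag/ — violates constraint 1: contains banned sequence /ft/ → phonotactically illegal
/lbewmv/ — violates constraint 4: syllable 1 coda /wmv/ has 3 consonants (> 2) → phonotactically illegal
/lmulg/ — σ1 onset /lm/ (2C), coda /lg/ (4→1 falls) ok → phonotactically legal
/gme.ba/ — σ1 onset /gm/ (2C), coda /∅/ ok; σ2 onset /b/, coda /∅/ ok → phonotactically legal
/ap.ftuwp/ — violates constraint 1: contains banned sequence /ft/ → phonotactically illegal
/gpuv.llga/ — violates constraint 5: syllable 2 onset /llg/ has 3 consonants (> 2) → phonotactically illegal
/lguwl.nzend/ — σ1 onset /lg/ (2C), coda /wl/ (5→4 falls) ok; σ2 onset /nz/ (2C), coda /nd/ (3→1 falls) ok → phonotactically legal
Phonotactically legal: /lmulg/, /gme.ba/, /lguwl.nzend/ → 3.

3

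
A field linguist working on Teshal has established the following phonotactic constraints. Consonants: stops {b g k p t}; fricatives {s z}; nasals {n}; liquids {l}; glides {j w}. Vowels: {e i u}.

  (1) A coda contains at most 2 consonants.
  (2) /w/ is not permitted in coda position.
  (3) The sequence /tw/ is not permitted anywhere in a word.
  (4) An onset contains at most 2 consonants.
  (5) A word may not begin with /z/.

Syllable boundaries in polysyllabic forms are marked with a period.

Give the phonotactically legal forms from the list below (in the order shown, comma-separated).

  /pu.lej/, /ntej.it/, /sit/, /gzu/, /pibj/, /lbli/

/pu.lej/ — σ1 onset /p/, coda /∅/ ok; σ2 onset /l/, coda /j/ ok → phonotactically legal
/ntej.it/ — σ1 onset /nt/ (2C), coda /j/ ok; σ2 onset /∅/, coda /t/ ok → phonotactically legal
/sit/ — σ1 onset /s/, coda /t/ ok → phonotactically legal
/gzu/ — σ1 onset /gz/ (2C), coda /∅/ ok → phonotactically legal
/pibj/ — σ1 onset /p/, coda /bj/ (2C) ok → phonotactically legal
/lbli/ — violates constraint 4: syllable 1 onset /lbl/ has 3 consonants (> 2) → phonotactically illegal

/pu.lej/, /ntej.it/, /sit/, /gzu/, /pibj/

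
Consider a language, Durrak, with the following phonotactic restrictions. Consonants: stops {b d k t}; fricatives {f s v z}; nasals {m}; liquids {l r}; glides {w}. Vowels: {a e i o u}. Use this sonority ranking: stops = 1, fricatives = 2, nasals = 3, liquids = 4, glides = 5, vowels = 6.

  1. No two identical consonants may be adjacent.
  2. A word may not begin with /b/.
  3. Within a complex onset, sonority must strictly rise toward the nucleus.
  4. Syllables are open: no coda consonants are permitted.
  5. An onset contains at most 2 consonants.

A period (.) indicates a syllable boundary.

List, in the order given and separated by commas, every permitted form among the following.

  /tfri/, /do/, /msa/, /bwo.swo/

/tfri/ — violates constraint 5: syllable 1 onset /tfr/ has 3 consonants (> 2) → not permitted
/do/ — σ1 onset /d/, coda /∅/ ok → permitted
/msa/ — violates constraint 3: syllable 1 onset /ms/: /m/ (nasal, 3) → /s/ (fricative, 2) does not rise → not permitted
/bwo.swo/ — violates constraint 2: word begins with /b/ → not permitted

/do/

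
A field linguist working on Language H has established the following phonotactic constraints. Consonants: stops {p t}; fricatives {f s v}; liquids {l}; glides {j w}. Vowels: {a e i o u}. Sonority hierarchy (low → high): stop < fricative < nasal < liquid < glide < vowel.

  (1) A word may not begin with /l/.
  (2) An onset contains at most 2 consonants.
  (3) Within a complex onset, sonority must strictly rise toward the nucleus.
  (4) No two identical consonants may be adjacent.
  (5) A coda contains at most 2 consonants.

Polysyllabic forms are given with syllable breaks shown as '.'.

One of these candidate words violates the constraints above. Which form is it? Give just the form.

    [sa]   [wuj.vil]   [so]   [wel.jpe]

[wel.jpe]

[sa] — σ1 onset /s/, coda /∅/ ok → well-formed
[wuj.vil] — σ1 onset /w/, coda /j/ ok; σ2 onset /v/, coda /l/ ok → well-formed
[so] — σ1 onset /s/, coda /∅/ ok → well-formed
[wel.jpe] — violates constraint 3: syllable 2 onset /jp/: /j/ (glide, 5) → /p/ (stop, 1) does not rise → ill-formed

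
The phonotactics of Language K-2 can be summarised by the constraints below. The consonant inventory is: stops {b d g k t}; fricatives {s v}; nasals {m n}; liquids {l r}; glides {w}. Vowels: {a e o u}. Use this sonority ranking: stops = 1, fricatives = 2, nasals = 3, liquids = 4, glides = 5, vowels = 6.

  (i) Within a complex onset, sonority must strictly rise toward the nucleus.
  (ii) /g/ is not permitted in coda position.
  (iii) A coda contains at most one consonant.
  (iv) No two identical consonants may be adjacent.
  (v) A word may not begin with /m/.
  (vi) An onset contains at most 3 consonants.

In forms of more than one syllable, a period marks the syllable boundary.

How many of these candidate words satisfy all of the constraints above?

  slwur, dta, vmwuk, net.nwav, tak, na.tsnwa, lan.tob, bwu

slwur — σ1 onset /slw/ (2→4→5 rises), coda /r/ ok → permitted
dta — violates constraint (i): syllable 1 onset /dt/: /d/ (stop, 1) → /t/ (stop, 1) does not rise → not permitted
vmwuk — σ1 onset /vmw/ (2→3→5 rises), coda /k/ ok → permitted
net.nwav — σ1 onset /n/, coda /t/ ok; σ2 onset /nw/ (3→5 rises), coda /v/ ok → permitted
tak — σ1 onset /t/, coda /k/ ok → permitted
na.tsnwa — violates constraint (vi): syllable 2 onset /tsnw/ has 4 consonants (> 3) → not permitted
lan.tob — σ1 onset /l/, coda /n/ ok; σ2 onset /t/, coda /b/ ok → permitted
bwu — σ1 onset /bw/ (1→5 rises), coda /∅/ ok → permitted
Permitted: slwur, vmwuk, net.nwav, tak, lan.tob, bwu → 6.

6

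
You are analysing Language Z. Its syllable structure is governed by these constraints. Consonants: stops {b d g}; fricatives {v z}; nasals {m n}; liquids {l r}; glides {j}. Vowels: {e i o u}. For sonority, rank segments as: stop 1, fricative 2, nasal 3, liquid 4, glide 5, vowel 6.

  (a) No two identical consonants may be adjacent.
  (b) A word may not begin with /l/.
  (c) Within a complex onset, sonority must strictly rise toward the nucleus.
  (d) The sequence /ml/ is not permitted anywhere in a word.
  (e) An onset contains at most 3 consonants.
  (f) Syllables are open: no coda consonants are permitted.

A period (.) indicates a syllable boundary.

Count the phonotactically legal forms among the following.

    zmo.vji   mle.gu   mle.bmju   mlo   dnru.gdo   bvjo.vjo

zmo.vji — σ1 onset /zm/ (2→3 rises), coda /∅/ ok; σ2 onset /vj/ (2→5 rises), coda /∅/ ok → phonotactically legal
mle.gu — violates constraint (d): contains banned sequence /ml/ → phonotactically illegal
mle.bmju — violates constraint (d): contains banned sequence /ml/ → phonotactically illegal
mlo — violates constraint (d): contains banned sequence /ml/ → phonotactically illegal
dnru.gdo — violates constraint (c): syllable 2 onset /gd/: /g/ (stop, 1) → /d/ (stop, 1) does not rise → phonotactically illegal
bvjo.vjo — σ1 onset /bvj/ (1→2→5 rises), coda /∅/ ok; σ2 onset /vj/ (2→5 rises), coda /∅/ ok → phonotactically legal
Phonotactically legal: zmo.vji, bvjo.vjo → 2.

2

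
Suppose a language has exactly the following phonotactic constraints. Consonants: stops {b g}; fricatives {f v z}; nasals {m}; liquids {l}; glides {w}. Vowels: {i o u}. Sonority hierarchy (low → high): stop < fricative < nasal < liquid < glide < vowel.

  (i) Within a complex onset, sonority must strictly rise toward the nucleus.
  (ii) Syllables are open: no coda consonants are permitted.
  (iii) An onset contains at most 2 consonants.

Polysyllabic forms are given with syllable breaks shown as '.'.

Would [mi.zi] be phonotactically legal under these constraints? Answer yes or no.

yes

[mi.zi] — σ1 onset /m/, coda /∅/ ok; σ2 onset /z/, coda /∅/ ok → phonotactically legal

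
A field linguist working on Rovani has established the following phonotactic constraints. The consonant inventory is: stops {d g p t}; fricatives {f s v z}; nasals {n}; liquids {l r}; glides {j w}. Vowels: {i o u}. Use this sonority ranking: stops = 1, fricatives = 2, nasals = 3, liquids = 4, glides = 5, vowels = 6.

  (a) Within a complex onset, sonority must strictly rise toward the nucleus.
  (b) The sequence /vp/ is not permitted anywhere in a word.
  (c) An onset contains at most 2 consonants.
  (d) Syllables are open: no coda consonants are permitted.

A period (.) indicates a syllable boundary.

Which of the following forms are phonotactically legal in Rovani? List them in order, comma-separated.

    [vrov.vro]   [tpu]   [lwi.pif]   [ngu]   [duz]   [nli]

[vrov.vro] — violates constraint (d): syllable 1 coda /v/ has 1 consonant (> 0) → phonotactically illegal
[tpu] — violates constraint (a): syllable 1 onset /tp/: /t/ (stop, 1) → /p/ (stop, 1) does not rise → phonotactically illegal
[lwi.pif] — violates constraint (d): syllable 2 coda /f/ has 1 consonant (> 0) → phonotactically illegal
[ngu] — violates constraint (a): syllable 1 onset /ng/: /n/ (nasal, 3) → /g/ (stop, 1) does not rise → phonotactically illegal
[duz] — violates constraint (d): syllable 1 coda /z/ has 1 consonant (> 0) → phonotactically illegal
[nli] — σ1 onset /nl/ (3→4 rises), coda /∅/ ok → phonotactically legal

[nli]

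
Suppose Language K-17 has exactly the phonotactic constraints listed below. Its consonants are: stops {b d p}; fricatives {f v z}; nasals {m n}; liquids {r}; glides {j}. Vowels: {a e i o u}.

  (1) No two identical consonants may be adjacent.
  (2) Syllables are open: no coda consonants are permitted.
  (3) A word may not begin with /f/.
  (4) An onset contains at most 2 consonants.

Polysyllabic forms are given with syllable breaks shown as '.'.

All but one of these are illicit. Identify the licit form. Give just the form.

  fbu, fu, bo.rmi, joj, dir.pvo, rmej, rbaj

bo.rmi

fbu — violates constraint 3: word begins with /f/ → illicit
fu — violates constraint 3: word begins with /f/ → illicit
bo.rmi — σ1 onset /b/, coda /∅/ ok; σ2 onset /rm/ (2C), coda /∅/ ok → licit
joj — violates constraint 2: syllable 1 coda /j/ has 1 consonant (> 0) → illicit
dir.pvo — violates constraint 2: syllable 1 coda /r/ has 1 consonant (> 0) → illicit
rmej — violates constraint 2: syllable 1 coda /j/ has 1 consonant (> 0) → illicit
rbaj — violates constraint 2: syllable 1 coda /j/ has 1 consonant (> 0) → illicit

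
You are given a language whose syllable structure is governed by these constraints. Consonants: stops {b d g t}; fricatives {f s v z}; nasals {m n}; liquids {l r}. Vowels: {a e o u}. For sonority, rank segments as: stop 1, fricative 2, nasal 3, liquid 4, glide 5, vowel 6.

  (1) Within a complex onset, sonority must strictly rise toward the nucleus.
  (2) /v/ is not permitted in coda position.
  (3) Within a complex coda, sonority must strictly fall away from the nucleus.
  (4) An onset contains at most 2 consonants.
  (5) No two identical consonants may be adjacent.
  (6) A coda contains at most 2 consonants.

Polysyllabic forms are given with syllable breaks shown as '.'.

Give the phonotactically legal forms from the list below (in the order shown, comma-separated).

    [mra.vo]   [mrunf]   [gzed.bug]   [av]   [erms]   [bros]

[mra.vo] — σ1 onset /mr/ (3→4 rises), coda /∅/ ok; σ2 onset /v/, coda /∅/ ok → phonotactically legal
[mrunf] — σ1 onset /mr/ (3→4 rises), coda /nf/ (3→2 falls) ok → phonotactically legal
[gzed.bug] — σ1 onset /gz/ (1→2 rises), coda /d/ ok; σ2 onset /b/, coda /g/ ok → phonotactically legal
[av] — violates constraint 2: syllable 1 coda contains /v/ → phonotactically illegal
[erms] — violates constraint 6: syllable 1 coda /rms/ has 3 consonants (> 2) → phonotactically illegal
[bros] — σ1 onset /br/ (1→4 rises), coda /s/ ok → phonotactically legal

[mra.vo], [mrunf], [gzed.bug], [bros]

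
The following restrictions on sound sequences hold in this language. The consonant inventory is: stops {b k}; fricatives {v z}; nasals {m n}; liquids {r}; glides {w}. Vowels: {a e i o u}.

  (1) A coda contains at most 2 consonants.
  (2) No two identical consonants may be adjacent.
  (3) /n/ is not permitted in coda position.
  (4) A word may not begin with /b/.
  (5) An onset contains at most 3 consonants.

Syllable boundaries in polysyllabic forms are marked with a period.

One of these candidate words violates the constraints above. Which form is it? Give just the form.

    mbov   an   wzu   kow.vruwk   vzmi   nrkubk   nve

an

mbov — σ1 onset /mb/ (2C), coda /v/ ok → well-formed
an — violates constraint 3: syllable 1 coda contains /n/ → ill-formed
wzu — σ1 onset /wz/ (2C), coda /∅/ ok → well-formed
kow.vruwk — σ1 onset /k/, coda /w/ ok; σ2 onset /vr/ (2C), coda /wk/ (2C) ok → well-formed
vzmi — σ1 onset /vzm/ (3C), coda /∅/ ok → well-formed
nrkubk — σ1 onset /nrk/ (3C), coda /bk/ (2C) ok → well-formed
nve — σ1 onset /nv/ (2C), coda /∅/ ok → well-formed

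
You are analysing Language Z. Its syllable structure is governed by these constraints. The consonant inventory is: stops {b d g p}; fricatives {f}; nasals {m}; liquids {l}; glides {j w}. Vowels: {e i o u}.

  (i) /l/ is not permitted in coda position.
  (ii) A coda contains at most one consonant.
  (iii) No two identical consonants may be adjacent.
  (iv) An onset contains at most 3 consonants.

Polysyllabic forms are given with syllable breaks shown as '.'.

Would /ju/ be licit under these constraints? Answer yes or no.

yes

/ju/ — σ1 onset /j/, coda /∅/ ok → licit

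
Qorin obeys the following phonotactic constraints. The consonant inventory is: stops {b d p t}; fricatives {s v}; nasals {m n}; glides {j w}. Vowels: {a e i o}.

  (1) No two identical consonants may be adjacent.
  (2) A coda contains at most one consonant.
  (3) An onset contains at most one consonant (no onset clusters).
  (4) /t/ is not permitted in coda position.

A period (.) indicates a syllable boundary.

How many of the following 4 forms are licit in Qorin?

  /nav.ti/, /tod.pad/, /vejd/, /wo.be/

3

/nav.ti/ — σ1 onset /n/, coda /v/ ok; σ2 onset /t/, coda /∅/ ok → licit
/tod.pad/ — σ1 onset /t/, coda /d/ ok; σ2 onset /p/, coda /d/ ok → licit
/vejd/ — violates constraint 2: syllable 1 coda /jd/ has 2 consonants (> 1) → illicit
/wo.be/ — σ1 onset /w/, coda /∅/ ok; σ2 onset /b/, coda /∅/ ok → licit
Licit: /nav.ti/, /tod.pad/, /wo.be/ → 3.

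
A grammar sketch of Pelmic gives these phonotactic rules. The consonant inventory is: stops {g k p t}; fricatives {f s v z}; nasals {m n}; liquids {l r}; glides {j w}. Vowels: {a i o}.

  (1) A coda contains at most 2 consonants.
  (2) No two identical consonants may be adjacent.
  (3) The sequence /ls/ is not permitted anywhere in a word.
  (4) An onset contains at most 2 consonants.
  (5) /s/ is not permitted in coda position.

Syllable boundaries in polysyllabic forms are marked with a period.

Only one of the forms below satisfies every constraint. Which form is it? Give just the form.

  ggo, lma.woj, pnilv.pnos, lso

lma.woj

ggo — violates constraint 2: adjacent identical consonants /gg/ → not permitted
lma.woj — σ1 onset /lm/ (2C), coda /∅/ ok; σ2 onset /w/, coda /j/ ok → permitted
pnilv.pnos — violates constraint 5: syllable 2 coda contains /s/ → not permitted
lso — violates constraint 3: contains banned sequence /ls/ → not permitted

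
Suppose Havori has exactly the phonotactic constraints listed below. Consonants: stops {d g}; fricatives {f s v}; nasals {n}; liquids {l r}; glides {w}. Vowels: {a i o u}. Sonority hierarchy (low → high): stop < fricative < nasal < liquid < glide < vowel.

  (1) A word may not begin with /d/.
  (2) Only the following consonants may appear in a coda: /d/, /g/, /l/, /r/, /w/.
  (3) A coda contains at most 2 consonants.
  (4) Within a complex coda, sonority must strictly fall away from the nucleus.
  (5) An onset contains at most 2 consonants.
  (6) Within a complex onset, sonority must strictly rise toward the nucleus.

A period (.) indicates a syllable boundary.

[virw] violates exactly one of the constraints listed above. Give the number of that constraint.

[virw]: syllable 1 coda /rw/: /r/ (liquid, 4) → /w/ (glide, 5) does not fall.
This is a violation of constraint 4: "Within a complex coda, sonority must strictly fall away from the nucleus."
The remaining constraints (1, 2, 3, 5, 6) are satisfied.

4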